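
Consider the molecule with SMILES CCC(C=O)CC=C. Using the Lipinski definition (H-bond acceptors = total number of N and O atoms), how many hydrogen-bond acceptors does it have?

1

N atoms: 0; O atoms: 1.
Lipinski HBA = 0 + 1 = 1.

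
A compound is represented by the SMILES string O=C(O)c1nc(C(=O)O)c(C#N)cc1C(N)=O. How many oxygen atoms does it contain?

Scan the SMILES for O atoms (remember two-letter symbols like Cl and Br are single atoms).
Oxygen count: 5.

5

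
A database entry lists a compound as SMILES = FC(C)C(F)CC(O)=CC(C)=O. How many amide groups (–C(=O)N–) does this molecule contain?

0

Scan the SMILES for the amide motif — none present.
Groups that are present: 1 alkene, 1 hydroxyl, 1 ketone.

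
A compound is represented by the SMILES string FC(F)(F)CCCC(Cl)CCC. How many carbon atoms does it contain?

Count every carbon token in the SMILES (each C, including those in ring-closure positions and inside branches).
Carbon count: 8.

8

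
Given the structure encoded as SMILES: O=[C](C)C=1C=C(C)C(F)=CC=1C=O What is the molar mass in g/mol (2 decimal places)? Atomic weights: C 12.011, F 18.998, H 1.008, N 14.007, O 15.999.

180.18 g/mol

First, the molecular formula is C10H9FO2 (counting implicit H from valence).
  C: 10 × 12.011 = 120.110
  F: 1 × 18.998 = 18.998
  H: 9 × 1.008 = 9.072
  O: 2 × 15.999 = 31.998
Sum: 10×12.011 + 1×18.998 + 9×1.008 + 2×15.999 = 180.178 → 180.18 g/mol.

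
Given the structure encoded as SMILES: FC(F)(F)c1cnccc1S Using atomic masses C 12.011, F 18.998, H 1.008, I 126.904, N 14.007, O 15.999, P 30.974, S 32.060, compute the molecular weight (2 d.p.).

First, the molecular formula is C6H4F3NS (counting implicit H from valence).
  C: 6 × 12.011 = 72.066
  F: 3 × 18.998 = 56.994
  H: 4 × 1.008 = 4.032
  N: 1 × 14.007 = 14.007
  S: 1 × 32.060 = 32.060
Sum: 6×12.011 + 3×18.998 + 4×1.008 + 1×14.007 + 1×32.060 = 179.159 → 179.16 g/mol.

179.16 g/mol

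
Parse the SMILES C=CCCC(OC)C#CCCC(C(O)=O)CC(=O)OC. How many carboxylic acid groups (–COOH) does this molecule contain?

1

The carboxylic acid motif appears at heavy-atom position 13 in the SMILES.
Other groups present: 1 alkene, 1 alkyne, 1 ester, 1 ether.
Carboxylic acid count: 1.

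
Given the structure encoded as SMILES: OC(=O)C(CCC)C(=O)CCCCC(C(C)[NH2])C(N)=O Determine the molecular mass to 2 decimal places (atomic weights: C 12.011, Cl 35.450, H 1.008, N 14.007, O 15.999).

First, the molecular formula is C14H26N2O4 (counting implicit H from valence).
  C: 14 × 12.011 = 168.154
  H: 26 × 1.008 = 26.208
  N: 2 × 14.007 = 28.014
  O: 4 × 15.999 = 63.996
Sum: 14×12.011 + 26×1.008 + 2×14.007 + 4×15.999 = 286.372 → 286.37 g/mol.

286.37 g/mol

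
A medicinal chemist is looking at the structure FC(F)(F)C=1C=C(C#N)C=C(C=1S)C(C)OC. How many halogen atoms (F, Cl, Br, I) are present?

3

Halogen atoms appear at heavy-atom positions 1, 3, 4 (3×F).
Other groups present: 1 ether, 1 nitrile, 1 thiol.
Halogen count: 3.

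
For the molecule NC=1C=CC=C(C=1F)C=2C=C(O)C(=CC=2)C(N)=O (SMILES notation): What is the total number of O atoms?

2

Scan the SMILES for O atoms (remember two-letter symbols like Cl and Br are single atoms).
Oxygen count: 2.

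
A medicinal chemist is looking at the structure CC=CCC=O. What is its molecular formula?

Walk through each heavy atom and fill implicit hydrogens from standard valence (C 4, N 3, O 2, S 2, halogen 1):
  atom 1: C, bond orders sum to 1 (valence 4) → 3 H
  atom 2: C, bond orders sum to 3 (valence 4) → 1 H
  atom 3: C, bond orders sum to 3 (valence 4) → 1 H
  atom 4: C, bond orders sum to 2 (valence 4) → 2 H
  atom 5: C, bond orders sum to 3 (valence 4) → 1 H
  atom 6: O, bond orders sum to 2 (valence 2) → 0 H
Totals → C:5, H:8, O:1.
In Hill order: C5H8O.

C5H8O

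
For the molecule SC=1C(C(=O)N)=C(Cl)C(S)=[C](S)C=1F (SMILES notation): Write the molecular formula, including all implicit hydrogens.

C7H5ClFNOS3

Walk through each heavy atom and fill implicit hydrogens from standard valence (C 4, N 3, O 2, S 2, halogen 1):
  atom 1: S, bond orders sum to 1 (valence 2) → 1 H
  atom 2: C, bond orders sum to 4 (valence 4) → 0 H
  atom 3: C, bond orders sum to 4 (valence 4) → 0 H
  atom 4: C, bond orders sum to 4 (valence 4) → 0 H
  atom 5: O, bond orders sum to 2 (valence 2) → 0 H
  atom 6: N, bond orders sum to 1 (valence 3) → 2 H
  atom 7: C, bond orders sum to 4 (valence 4) → 0 H
  atom 8: Cl (halogen, monovalent) → 0 H
  atom 9: C, bond orders sum to 4 (valence 4) → 0 H
  atom 10: S, bond orders sum to 1 (valence 2) → 1 H
  atom 11: C with explicit H count 0
  atom 12: S, bond orders sum to 1 (valence 2) → 1 H
  atom 13: C, bond orders sum to 4 (valence 4) → 0 H
  atom 14: F (halogen, monovalent) → 0 H
Totals → C:7, H:5, Cl:1, F:1, N:1, O:1, S:3.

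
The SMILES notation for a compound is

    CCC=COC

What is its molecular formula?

C5H10O

Walk through each heavy atom and fill implicit hydrogens from standard valence (C 4, N 3, O 2, S 2, halogen 1):
  atom 1: C, bond orders sum to 1 (valence 4) → 3 H
  atom 2: C, bond orders sum to 2 (valence 4) → 2 H
  atom 3: C, bond orders sum to 3 (valence 4) → 1 H
  atom 4: C, bond orders sum to 3 (valence 4) → 1 H
  atom 5: O, bond orders sum to 2 (valence 2) → 0 H
  atom 6: C, bond orders sum to 1 (valence 4) → 3 H
Totals → C:5, H:10, O:1.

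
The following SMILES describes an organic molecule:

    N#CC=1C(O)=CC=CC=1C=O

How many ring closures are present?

In SMILES, each pair of matching ring-closure digits denotes one ring-closing bond; the number of such bonds equals the number of independent rings.
Ring-closure bonds here: 1.

1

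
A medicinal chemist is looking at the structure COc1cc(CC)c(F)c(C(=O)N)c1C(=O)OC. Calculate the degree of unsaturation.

Molecular formula: C12H14FNO4.
DoU = (2C + 2 + N − H − X) / 2, where X is the halogen count and O/S are ignored.
    = (2·12 + 2 + 1 − 14 − 1) / 2 = 12 / 2 = 6.

6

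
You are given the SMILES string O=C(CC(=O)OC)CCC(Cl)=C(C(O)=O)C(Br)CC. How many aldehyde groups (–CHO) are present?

Scan the SMILES for the aldehyde motif — none present.
Groups that are present: 1 alkene, 1 carboxylic acid, 1 ester, 1 ketone.

0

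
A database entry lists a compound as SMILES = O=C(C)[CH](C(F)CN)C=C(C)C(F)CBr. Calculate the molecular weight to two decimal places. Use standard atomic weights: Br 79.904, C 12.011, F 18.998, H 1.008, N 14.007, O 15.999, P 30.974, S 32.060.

284.14 g/mol

First, the molecular formula is C10H16BrF2NO (counting implicit H from valence).
  Br: 1 × 79.904 = 79.904
  C: 10 × 12.011 = 120.110
  F: 2 × 18.998 = 37.996
  H: 16 × 1.008 = 16.128
  N: 1 × 14.007 = 14.007
  O: 1 × 15.999 = 15.999
Sum: 1×79.904 + 10×12.011 + 2×18.998 + 16×1.008 + 1×14.007 + 1×15.999 = 284.144 → 284.14 g/mol.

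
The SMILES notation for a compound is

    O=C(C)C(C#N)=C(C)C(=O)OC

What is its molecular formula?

Walk through each heavy atom and fill implicit hydrogens from standard valence (C 4, N 3, O 2, S 2, halogen 1):
  atom 1: O, bond orders sum to 2 (valence 2) → 0 H
  atom 2: C, bond orders sum to 4 (valence 4) → 0 H
  atom 3: C, bond orders sum to 1 (valence 4) → 3 H
  atom 4: C, bond orders sum to 4 (valence 4) → 0 H
  atom 5: C, bond orders sum to 4 (valence 4) → 0 H
  atom 6: N, bond orders sum to 3 (valence 3) → 0 H
  atom 7: C, bond orders sum to 4 (valence 4) → 0 H
  atom 8: C, bond orders sum to 1 (valence 4) → 3 H
  atom 9: C, bond orders sum to 4 (valence 4) → 0 H
  atom 10: O, bond orders sum to 2 (valence 2) → 0 H
  atom 11: O, bond orders sum to 2 (valence 2) → 0 H
  atom 12: C, bond orders sum to 1 (valence 4) → 3 H
Totals → C:8, H:9, N:1, O:3.
In Hill order: C8H9NO3.

C8H9NO3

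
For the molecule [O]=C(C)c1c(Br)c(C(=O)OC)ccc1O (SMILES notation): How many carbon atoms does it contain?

Count every carbon token in the SMILES (each C, including those in ring-closure positions and inside branches).
Carbon count: 10.

10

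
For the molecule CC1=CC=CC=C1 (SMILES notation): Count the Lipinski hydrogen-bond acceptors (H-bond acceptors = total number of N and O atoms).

N atoms: 0; O atoms: 0.
Lipinski HBA = 0 + 0 = 0.

0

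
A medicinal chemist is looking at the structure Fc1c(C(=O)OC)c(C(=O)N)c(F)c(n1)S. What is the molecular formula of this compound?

Walk through each heavy atom and fill implicit hydrogens from standard valence (C 4, N 3, O 2, S 2, halogen 1); for lowercase aromatic atoms, an aromatic c carries 1 H when it has two neighbours and 0 H with three, and aromatic n carries 0 H:
  atom 1: F (halogen, monovalent) → 0 H
  atom 2: aromatic c, 3 neighbours → 0 H
  atom 3: aromatic c, 3 neighbours → 0 H
  atom 4: C, bond orders sum to 4 (valence 4) → 0 H
  atom 5: O, bond orders sum to 2 (valence 2) → 0 H
  atom 6: O, bond orders sum to 2 (valence 2) → 0 H
  atom 7: C, bond orders sum to 1 (valence 4) → 3 H
  atom 8: aromatic c, 3 neighbours → 0 H
  atom 9: C, bond orders sum to 4 (valence 4) → 0 H
  atom 10: O, bond orders sum to 2 (valence 2) → 0 H
  atom 11: N, bond orders sum to 1 (valence 3) → 2 H
  atom 12: aromatic c, 3 neighbours → 0 H
  atom 13: F (halogen, monovalent) → 0 H
  atom 14: aromatic c, 3 neighbours → 0 H
  atom 15: aromatic n, 2 neighbours → 0 H
  atom 16: S, bond orders sum to 1 (valence 2) → 1 H
Totals → C:8, H:6, F:2, N:2, O:3, S:1.
In Hill order: C8H6F2N2O3S.

C8H6F2N2O3S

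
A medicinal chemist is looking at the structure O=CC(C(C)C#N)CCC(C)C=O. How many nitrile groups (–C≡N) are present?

The nitrile motif appears at heavy-atom position 6 in the SMILES.
Other groups present: 2 aldehyde.
Nitrile count: 1.

1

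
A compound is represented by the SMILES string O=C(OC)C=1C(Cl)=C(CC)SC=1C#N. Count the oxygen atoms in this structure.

Scan the SMILES for O atoms (remember two-letter symbols like Cl and Br are single atoms).
Oxygen count: 2.

2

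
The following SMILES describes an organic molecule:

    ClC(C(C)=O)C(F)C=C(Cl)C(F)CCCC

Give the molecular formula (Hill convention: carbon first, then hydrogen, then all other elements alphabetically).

Walk through each heavy atom and fill implicit hydrogens from standard valence (C 4, N 3, O 2, S 2, halogen 1):
  atom 1: Cl (halogen, monovalent) → 0 H
  atom 2: C, bond orders sum to 3 (valence 4) → 1 H
  atom 3: C, bond orders sum to 4 (valence 4) → 0 H
  atom 4: C, bond orders sum to 1 (valence 4) → 3 H
  atom 5: O, bond orders sum to 2 (valence 2) → 0 H
  atom 6: C, bond orders sum to 3 (valence 4) → 1 H
  atom 7: F (halogen, monovalent) → 0 H
  atom 8: C, bond orders sum to 3 (valence 4) → 1 H
  atom 9: C, bond orders sum to 4 (valence 4) → 0 H
  atom 10: Cl (halogen, monovalent) → 0 H
  atom 11: C, bond orders sum to 3 (valence 4) → 1 H
  atom 12: F (halogen, monovalent) → 0 H
  atom 13: C, bond orders sum to 2 (valence 4) → 2 H
  atom 14: C, bond orders sum to 2 (valence 4) → 2 H
  atom 15: C, bond orders sum to 2 (valence 4) → 2 H
  atom 16: C, bond orders sum to 1 (valence 4) → 3 H
Totals → C:11, H:16, Cl:2, F:2, O:1.
In Hill order: C11H16Cl2F2O.

C11H16Cl2F2O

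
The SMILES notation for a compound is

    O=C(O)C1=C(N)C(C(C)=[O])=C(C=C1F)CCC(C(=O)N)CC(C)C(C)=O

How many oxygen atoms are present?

Scan the SMILES for O atoms (remember two-letter symbols like Cl and Br are single atoms).
Oxygen count: 5.

5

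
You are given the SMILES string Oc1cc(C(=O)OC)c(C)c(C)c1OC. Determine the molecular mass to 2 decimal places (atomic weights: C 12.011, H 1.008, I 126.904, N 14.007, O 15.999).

210.23 g/mol

First, the molecular formula is C11H14O4 (counting implicit H from valence).
  C: 11 × 12.011 = 132.121
  H: 14 × 1.008 = 14.112
  O: 4 × 15.999 = 63.996
Sum: 11×12.011 + 14×1.008 + 4×15.999 = 210.229 → 210.23 g/mol.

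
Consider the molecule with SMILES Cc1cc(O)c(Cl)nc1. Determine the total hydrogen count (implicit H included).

Walk through each heavy atom and fill implicit hydrogens from standard valence (C 4, N 3, O 2, S 2, halogen 1); for lowercase aromatic atoms, an aromatic c carries 1 H when it has two neighbours and 0 H with three, and aromatic n carries 0 H:
  atom 1: C, bond orders sum to 1 (valence 4) → 3 H
  atom 2: aromatic c, 3 neighbours → 0 H
  atom 3: aromatic c, 2 neighbours → 1 H
  atom 4: aromatic c, 3 neighbours → 0 H
  atom 5: O, bond orders sum to 1 (valence 2) → 1 H
  atom 6: aromatic c, 3 neighbours → 0 H
  atom 7: Cl (halogen, monovalent) → 0 H
  atom 8: aromatic n, 2 neighbours → 0 H
  atom 9: aromatic c, 2 neighbours → 1 H
Total hydrogens: 6.

6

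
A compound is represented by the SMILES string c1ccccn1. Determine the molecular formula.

Walk through each heavy atom and fill implicit hydrogens from standard valence (C 4, N 3, O 2, S 2, halogen 1); for lowercase aromatic atoms, an aromatic c carries 1 H when it has two neighbours and 0 H with three, and aromatic n carries 0 H:
  atom 1: aromatic c, 2 neighbours → 1 H
  atom 2: aromatic c, 2 neighbours → 1 H
  atom 3: aromatic c, 2 neighbours → 1 H
  atom 4: aromatic c, 2 neighbours → 1 H
  atom 5: aromatic c, 2 neighbours → 1 H
  atom 6: aromatic n, 2 neighbours → 0 H
Totals → C:5, H:5, N:1.
In Hill order: C5H5N.

C5H5N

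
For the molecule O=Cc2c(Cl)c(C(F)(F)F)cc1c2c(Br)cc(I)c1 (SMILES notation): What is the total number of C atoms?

12

Count every carbon token in the SMILES (each C, including those in ring-closure positions and inside branches).
Carbon count: 12.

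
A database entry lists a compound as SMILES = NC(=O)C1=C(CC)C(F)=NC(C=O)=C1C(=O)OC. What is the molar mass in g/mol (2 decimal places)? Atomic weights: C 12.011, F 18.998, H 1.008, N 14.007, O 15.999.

First, the molecular formula is C11H11FN2O4 (counting implicit H from valence).
  C: 11 × 12.011 = 132.121
  F: 1 × 18.998 = 18.998
  H: 11 × 1.008 = 11.088
  N: 2 × 14.007 = 28.014
  O: 4 × 15.999 = 63.996
Sum: 11×12.011 + 1×18.998 + 11×1.008 + 2×14.007 + 4×15.999 = 254.217 → 254.22 g/mol.

254.22 g/mol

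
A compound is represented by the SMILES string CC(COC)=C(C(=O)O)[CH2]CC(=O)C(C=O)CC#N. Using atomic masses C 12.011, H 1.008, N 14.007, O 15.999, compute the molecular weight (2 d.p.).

267.28 g/mol

First, the molecular formula is C13H17NO5 (counting implicit H from valence).
  C: 13 × 12.011 = 156.143
  H: 17 × 1.008 = 17.136
  N: 1 × 14.007 = 14.007
  O: 5 × 15.999 = 79.995
Sum: 13×12.011 + 17×1.008 + 1×14.007 + 5×15.999 = 267.281 → 267.28 g/mol.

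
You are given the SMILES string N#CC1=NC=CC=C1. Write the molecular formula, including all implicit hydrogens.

C6H4N2

Walk through each heavy atom and fill implicit hydrogens from standard valence (C 4, N 3, O 2, S 2, halogen 1):
  atom 1: N, bond orders sum to 3 (valence 3) → 0 H
  atom 2: C, bond orders sum to 4 (valence 4) → 0 H
  atom 3: C, bond orders sum to 4 (valence 4) → 0 H
  atom 4: N, bond orders sum to 3 (valence 3) → 0 H
  atom 5: C, bond orders sum to 3 (valence 4) → 1 H
  atom 6: C, bond orders sum to 3 (valence 4) → 1 H
  atom 7: C, bond orders sum to 3 (valence 4) → 1 H
  atom 8: C, bond orders sum to 3 (valence 4) → 1 H
Totals → C:6, H:4, N:2.
In Hill order: C6H4N2.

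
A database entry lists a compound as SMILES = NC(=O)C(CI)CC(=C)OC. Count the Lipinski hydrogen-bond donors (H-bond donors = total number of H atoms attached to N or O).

Donors: find every N or O and count the H atoms it carries.
  atom 1 (N): bond orders sum to 1 → 2 H
  atom 3 (O): bond orders sum to 2 → 0 H
  atom 10 (O): bond orders sum to 2 → 0 H
Lipinski HBD = 2.

2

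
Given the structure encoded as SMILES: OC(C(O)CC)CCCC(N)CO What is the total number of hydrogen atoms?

21

Walk through each heavy atom and fill implicit hydrogens from standard valence (C 4, N 3, O 2, S 2, halogen 1):
  atom 1: O, bond orders sum to 1 (valence 2) → 1 H
  atom 2: C, bond orders sum to 3 (valence 4) → 1 H
  atom 3: C, bond orders sum to 3 (valence 4) → 1 H
  atom 4: O, bond orders sum to 1 (valence 2) → 1 H
  atom 5: C, bond orders sum to 2 (valence 4) → 2 H
  atom 6: C, bond orders sum to 1 (valence 4) → 3 H
  atom 7: C, bond orders sum to 2 (valence 4) → 2 H
  atom 8: C, bond orders sum to 2 (valence 4) → 2 H
  atom 9: C, bond orders sum to 2 (valence 4) → 2 H
  atom 10: C, bond orders sum to 3 (valence 4) → 1 H
  atom 11: N, bond orders sum to 1 (valence 3) → 2 H
  atom 12: C, bond orders sum to 2 (valence 4) → 2 H
  atom 13: O, bond orders sum to 1 (valence 2) → 1 H
Total hydrogens: 21.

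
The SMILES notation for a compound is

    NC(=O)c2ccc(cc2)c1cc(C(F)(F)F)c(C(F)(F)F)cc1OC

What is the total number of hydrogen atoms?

11

Walk through each heavy atom and fill implicit hydrogens from standard valence (C 4, N 3, O 2, S 2, halogen 1); for lowercase aromatic atoms, an aromatic c carries 1 H when it has two neighbours and 0 H with three, and aromatic n carries 0 H:
  atom 1: N, bond orders sum to 1 (valence 3) → 2 H
  atom 2: C, bond orders sum to 4 (valence 4) → 0 H
  atom 3: O, bond orders sum to 2 (valence 2) → 0 H
  atom 4: aromatic c, 3 neighbours → 0 H
  atom 5: aromatic c, 2 neighbours → 1 H
  atom 6: aromatic c, 2 neighbours → 1 H
  atom 7: aromatic c, 3 neighbours → 0 H
  atom 8: aromatic c, 2 neighbours → 1 H
  atom 9: aromatic c, 2 neighbours → 1 H
  atom 10: aromatic c, 3 neighbours → 0 H
  atom 11: aromatic c, 2 neighbours → 1 H
  atom 12: aromatic c, 3 neighbours → 0 H
  atom 13: C, bond orders sum to 4 (valence 4) → 0 H
  atom 14: F (halogen, monovalent) → 0 H
  atom 15: F (halogen, monovalent) → 0 H
  atom 16: F (halogen, monovalent) → 0 H
  atom 17: aromatic c, 3 neighbours → 0 H
  atom 18: C, bond orders sum to 4 (valence 4) → 0 H
  atom 19: F (halogen, monovalent) → 0 H
  atom 20: F (halogen, monovalent) → 0 H
  atom 21: F (halogen, monovalent) → 0 H
  atom 22: aromatic c, 2 neighbours → 1 H
  atom 23: aromatic c, 3 neighbours → 0 H
  atom 24: O, bond orders sum to 2 (valence 2) → 0 H
  atom 25: C, bond orders sum to 1 (valence 4) → 3 H
Total hydrogens: 11.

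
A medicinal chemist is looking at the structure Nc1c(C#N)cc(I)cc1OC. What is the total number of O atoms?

Scan the SMILES for O atoms (remember two-letter symbols like Cl and Br are single atoms).
Oxygen count: 1.

1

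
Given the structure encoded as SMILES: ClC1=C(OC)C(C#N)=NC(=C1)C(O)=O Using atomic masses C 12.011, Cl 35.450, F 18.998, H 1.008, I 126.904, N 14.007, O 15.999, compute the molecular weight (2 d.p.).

First, the molecular formula is C8H5ClN2O3 (counting implicit H from valence).
  C: 8 × 12.011 = 96.088
  Cl: 1 × 35.450 = 35.450
  H: 5 × 1.008 = 5.040
  N: 2 × 14.007 = 28.014
  O: 3 × 15.999 = 47.997
Sum: 8×12.011 + 1×35.450 + 5×1.008 + 2×14.007 + 3×15.999 = 212.589 → 212.59 g/mol.

212.59 g/mol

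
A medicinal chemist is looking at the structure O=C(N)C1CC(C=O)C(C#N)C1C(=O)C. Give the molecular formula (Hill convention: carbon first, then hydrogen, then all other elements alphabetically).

C10H12N2O3

Walk through each heavy atom and fill implicit hydrogens from standard valence (C 4, N 3, O 2, S 2, halogen 1):
  atom 1: O, bond orders sum to 2 (valence 2) → 0 H
  atom 2: C, bond orders sum to 4 (valence 4) → 0 H
  atom 3: N, bond orders sum to 1 (valence 3) → 2 H
  atom 4: C, bond orders sum to 3 (valence 4) → 1 H
  atom 5: C, bond orders sum to 2 (valence 4) → 2 H
  atom 6: C, bond orders sum to 3 (valence 4) → 1 H
  atom 7: C, bond orders sum to 3 (valence 4) → 1 H
  atom 8: O, bond orders sum to 2 (valence 2) → 0 H
  atom 9: C, bond orders sum to 3 (valence 4) → 1 H
  atom 10: C, bond orders sum to 4 (valence 4) → 0 H
  atom 11: N, bond orders sum to 3 (valence 3) → 0 H
  atom 12: C, bond orders sum to 3 (valence 4) → 1 H
  atom 13: C, bond orders sum to 4 (valence 4) → 0 H
  atom 14: O, bond orders sum to 2 (valence 2) → 0 H
  atom 15: C, bond orders sum to 1 (valence 4) → 3 H
Totals → C:10, H:12, N:2, O:3.
In Hill order: C10H12N2O3.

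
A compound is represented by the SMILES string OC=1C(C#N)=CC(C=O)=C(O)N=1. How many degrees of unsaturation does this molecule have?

Molecular formula: C7H4N2O3.
DoU = (2C + 2 + N − H − X) / 2, where X is the halogen count and O/S are ignored.
    = (2·7 + 2 + 2 − 4 − 0) / 2 = 14 / 2 = 7.

7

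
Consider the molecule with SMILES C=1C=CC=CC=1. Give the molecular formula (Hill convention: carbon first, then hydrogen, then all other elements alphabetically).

C6H6

Walk through each heavy atom and fill implicit hydrogens from standard valence (C 4, N 3, O 2, S 2, halogen 1):
  atom 1: C, bond orders sum to 3 (valence 4) → 1 H
  atom 2: C, bond orders sum to 3 (valence 4) → 1 H
  atom 3: C, bond orders sum to 3 (valence 4) → 1 H
  atom 4: C, bond orders sum to 3 (valence 4) → 1 H
  atom 5: C, bond orders sum to 3 (valence 4) → 1 H
  atom 6: C, bond orders sum to 3 (valence 4) → 1 H
Totals → C:6, H:6.
In Hill order: C6H6.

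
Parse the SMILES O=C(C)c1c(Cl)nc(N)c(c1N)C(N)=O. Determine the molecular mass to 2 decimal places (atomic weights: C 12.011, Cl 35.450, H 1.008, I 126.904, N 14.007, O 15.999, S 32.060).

First, the molecular formula is C8H9ClN4O2 (counting implicit H from valence).
  C: 8 × 12.011 = 96.088
  Cl: 1 × 35.450 = 35.450
  H: 9 × 1.008 = 9.072
  N: 4 × 14.007 = 56.028
  O: 2 × 15.999 = 31.998
Sum: 8×12.011 + 1×35.450 + 9×1.008 + 4×14.007 + 2×15.999 = 228.636 → 228.64 g/mol.

228.64 g/mol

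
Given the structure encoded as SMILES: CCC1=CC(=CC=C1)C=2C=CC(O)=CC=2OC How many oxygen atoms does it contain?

2

Scan the SMILES for O atoms (remember two-letter symbols like Cl and Br are single atoms).
Oxygen count: 2.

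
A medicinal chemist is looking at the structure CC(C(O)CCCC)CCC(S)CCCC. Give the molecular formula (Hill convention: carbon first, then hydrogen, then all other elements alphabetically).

C14H30OS

Walk through each heavy atom and fill implicit hydrogens from standard valence (C 4, N 3, O 2, S 2, halogen 1):
  atom 1: C, bond orders sum to 1 (valence 4) → 3 H
  atom 2: C, bond orders sum to 3 (valence 4) → 1 H
  atom 3: C, bond orders sum to 3 (valence 4) → 1 H
  atom 4: O, bond orders sum to 1 (valence 2) → 1 H
  atom 5: C, bond orders sum to 2 (valence 4) → 2 H
  atom 6: C, bond orders sum to 2 (valence 4) → 2 H
  atom 7: C, bond orders sum to 2 (valence 4) → 2 H
  atom 8: C, bond orders sum to 1 (valence 4) → 3 H
  atom 9: C, bond orders sum to 2 (valence 4) → 2 H
  atom 10: C, bond orders sum to 2 (valence 4) → 2 H
  atom 11: C, bond orders sum to 3 (valence 4) → 1 H
  atom 12: S, bond orders sum to 1 (valence 2) → 1 H
  atom 13: C, bond orders sum to 2 (valence 4) → 2 H
  atom 14: C, bond orders sum to 2 (valence 4) → 2 H
  atom 15: C, bond orders sum to 2 (valence 4) → 2 H
  atom 16: C, bond orders sum to 1 (valence 4) → 3 H
Totals → C:14, H:30, O:1, S:1.
In Hill order: C14H30OS.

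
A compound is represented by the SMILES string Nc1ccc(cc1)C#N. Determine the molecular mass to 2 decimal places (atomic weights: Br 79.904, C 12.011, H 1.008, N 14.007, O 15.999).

First, the molecular formula is C7H6N2 (counting implicit H from valence).
  C: 7 × 12.011 = 84.077
  H: 6 × 1.008 = 6.048
  N: 2 × 14.007 = 28.014
Sum: 7×12.011 + 6×1.008 + 2×14.007 = 118.139 → 118.14 g/mol.

118.14 g/mol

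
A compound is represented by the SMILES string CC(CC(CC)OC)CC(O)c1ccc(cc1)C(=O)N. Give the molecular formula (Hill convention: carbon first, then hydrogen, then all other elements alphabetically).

C16H25NO3

Walk through each heavy atom and fill implicit hydrogens from standard valence (C 4, N 3, O 2, S 2, halogen 1); for lowercase aromatic atoms, an aromatic c carries 1 H when it has two neighbours and 0 H with three, and aromatic n carries 0 H:
  atom 1: C, bond orders sum to 1 (valence 4) → 3 H
  atom 2: C, bond orders sum to 3 (valence 4) → 1 H
  atom 3: C, bond orders sum to 2 (valence 4) → 2 H
  atom 4: C, bond orders sum to 3 (valence 4) → 1 H
  atom 5: C, bond orders sum to 2 (valence 4) → 2 H
  atom 6: C, bond orders sum to 1 (valence 4) → 3 H
  atom 7: O, bond orders sum to 2 (valence 2) → 0 H
  atom 8: C, bond orders sum to 1 (valence 4) → 3 H
  atom 9: C, bond orders sum to 2 (valence 4) → 2 H
  atom 10: C, bond orders sum to 3 (valence 4) → 1 H
  atom 11: O, bond orders sum to 1 (valence 2) → 1 H
  atom 12: aromatic c, 3 neighbours → 0 H
  atom 13: aromatic c, 2 neighbours → 1 H
  atom 14: aromatic c, 2 neighbours → 1 H
  atom 15: aromatic c, 3 neighbours → 0 H
  atom 16: aromatic c, 2 neighbours → 1 H
  atom 17: aromatic c, 2 neighbours → 1 H
  atom 18: C, bond orders sum to 4 (valence 4) → 0 H
  atom 19: O, bond orders sum to 2 (valence 2) → 0 H
  atom 20: N, bond orders sum to 1 (valence 3) → 2 H
Totals → C:16, H:25, N:1, O:3.
In Hill order: C16H25NO3.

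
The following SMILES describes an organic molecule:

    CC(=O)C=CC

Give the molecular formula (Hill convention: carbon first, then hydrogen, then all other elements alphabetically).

C5H8O

Walk through each heavy atom and fill implicit hydrogens from standard valence (C 4, N 3, O 2, S 2, halogen 1):
  atom 1: C, bond orders sum to 1 (valence 4) → 3 H
  atom 2: C, bond orders sum to 4 (valence 4) → 0 H
  atom 3: O, bond orders sum to 2 (valence 2) → 0 H
  atom 4: C, bond orders sum to 3 (valence 4) → 1 H
  atom 5: C, bond orders sum to 3 (valence 4) → 1 H
  atom 6: C, bond orders sum to 1 (valence 4) → 3 H
Totals → C:5, H:8, O:1.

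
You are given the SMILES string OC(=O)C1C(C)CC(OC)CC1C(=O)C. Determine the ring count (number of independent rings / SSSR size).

1

In SMILES, each pair of matching ring-closure digits denotes one ring-closing bond; the number of such bonds equals the number of independent rings.
Ring-closure bonds here: 1.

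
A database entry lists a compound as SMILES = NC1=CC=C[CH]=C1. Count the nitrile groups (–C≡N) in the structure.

Scan the SMILES for the nitrile motif — none present.
Groups that are present: 1 primary amine.

0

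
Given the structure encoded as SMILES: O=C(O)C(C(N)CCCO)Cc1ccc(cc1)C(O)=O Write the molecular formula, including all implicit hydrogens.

C14H19NO5

Walk through each heavy atom and fill implicit hydrogens from standard valence (C 4, N 3, O 2, S 2, halogen 1); for lowercase aromatic atoms, an aromatic c carries 1 H when it has two neighbours and 0 H with three, and aromatic n carries 0 H:
  atom 1: O, bond orders sum to 2 (valence 2) → 0 H
  atom 2: C, bond orders sum to 4 (valence 4) → 0 H
  atom 3: O, bond orders sum to 1 (valence 2) → 1 H
  atom 4: C, bond orders sum to 3 (valence 4) → 1 H
  atom 5: C, bond orders sum to 3 (valence 4) → 1 H
  atom 6: N, bond orders sum to 1 (valence 3) → 2 H
  atom 7: C, bond orders sum to 2 (valence 4) → 2 H
  atom 8: C, bond orders sum to 2 (valence 4) → 2 H
  atom 9: C, bond orders sum to 2 (valence 4) → 2 H
  atom 10: O, bond orders sum to 1 (valence 2) → 1 H
  atom 11: C, bond orders sum to 2 (valence 4) → 2 H
  atom 12: aromatic c, 3 neighbours → 0 H
  atom 13: aromatic c, 2 neighbours → 1 H
  atom 14: aromatic c, 2 neighbours → 1 H
  atom 15: aromatic c, 3 neighbours → 0 H
  atom 16: aromatic c, 2 neighbours → 1 H
  atom 17: aromatic c, 2 neighbours → 1 H
  atom 18: C, bond orders sum to 4 (valence 4) → 0 H
  atom 19: O, bond orders sum to 1 (valence 2) → 1 H
  atom 20: O, bond orders sum to 2 (valence 2) → 0 H
Totals → C:14, H:19, N:1, O:5.
In Hill order: C14H19NO5.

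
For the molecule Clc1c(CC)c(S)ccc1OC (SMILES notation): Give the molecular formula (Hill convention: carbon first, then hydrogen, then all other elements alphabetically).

C9H11ClOS

Walk through each heavy atom and fill implicit hydrogens from standard valence (C 4, N 3, O 2, S 2, halogen 1); for lowercase aromatic atoms, an aromatic c carries 1 H when it has two neighbours and 0 H with three, and aromatic n carries 0 H:
  atom 1: Cl (halogen, monovalent) → 0 H
  atom 2: aromatic c, 3 neighbours → 0 H
  atom 3: aromatic c, 3 neighbours → 0 H
  atom 4: C, bond orders sum to 2 (valence 4) → 2 H
  atom 5: C, bond orders sum to 1 (valence 4) → 3 H
  atom 6: aromatic c, 3 neighbours → 0 H
  atom 7: S, bond orders sum to 1 (valence 2) → 1 H
  atom 8: aromatic c, 2 neighbours → 1 H
  atom 9: aromatic c, 2 neighbours → 1 H
  atom 10: aromatic c, 3 neighbours → 0 H
  atom 11: O, bond orders sum to 2 (valence 2) → 0 H
  atom 12: C, bond orders sum to 1 (valence 4) → 3 H
Totals → C:9, H:11, Cl:1, O:1, S:1.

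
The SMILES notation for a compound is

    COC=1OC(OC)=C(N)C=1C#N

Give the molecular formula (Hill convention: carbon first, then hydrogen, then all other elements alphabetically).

Walk through each heavy atom and fill implicit hydrogens from standard valence (C 4, N 3, O 2, S 2, halogen 1):
  atom 1: C, bond orders sum to 1 (valence 4) → 3 H
  atom 2: O, bond orders sum to 2 (valence 2) → 0 H
  atom 3: C, bond orders sum to 4 (valence 4) → 0 H
  atom 4: O, bond orders sum to 2 (valence 2) → 0 H
  atom 5: C, bond orders sum to 4 (valence 4) → 0 H
  atom 6: O, bond orders sum to 2 (valence 2) → 0 H
  atom 7: C, bond orders sum to 1 (valence 4) → 3 H
  atom 8: C, bond orders sum to 4 (valence 4) → 0 H
  atom 9: N, bond orders sum to 1 (valence 3) → 2 H
  atom 10: C, bond orders sum to 4 (valence 4) → 0 H
  atom 11: C, bond orders sum to 4 (valence 4) → 0 H
  atom 12: N, bond orders sum to 3 (valence 3) → 0 H
Totals → C:7, H:8, N:2, O:3.
In Hill order: C7H8N2O3.

C7H8N2O3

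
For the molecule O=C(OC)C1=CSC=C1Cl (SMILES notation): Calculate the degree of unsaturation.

4

Degree of unsaturation = (number of rings) + (number of π bonds).
Ring closures in the SMILES: 1.
π bonds: 3 double bonds (each 1 DoU) → 3 DoU from unsaturation.
Total DoU = 1 + 3 = 4.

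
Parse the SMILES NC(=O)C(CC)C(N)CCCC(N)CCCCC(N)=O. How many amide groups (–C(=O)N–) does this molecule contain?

2

The amide motif appears at heavy-atom positions 2, 18 in the SMILES.
Other groups present: 2 primary amine.
Amide count: 2.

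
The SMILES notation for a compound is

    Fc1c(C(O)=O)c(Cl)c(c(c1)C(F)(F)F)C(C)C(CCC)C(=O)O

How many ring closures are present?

1

In SMILES, each pair of matching ring-closure digits denotes one ring-closing bond; the number of such bonds equals the number of independent rings.
Ring-closure bonds here: 1.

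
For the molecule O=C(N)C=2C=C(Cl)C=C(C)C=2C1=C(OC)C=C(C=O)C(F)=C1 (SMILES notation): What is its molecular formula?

C16H13ClFNO3

Walk through each heavy atom and fill implicit hydrogens from standard valence (C 4, N 3, O 2, S 2, halogen 1):
  atom 1: O, bond orders sum to 2 (valence 2) → 0 H
  atom 2: C, bond orders sum to 4 (valence 4) → 0 H
  atom 3: N, bond orders sum to 1 (valence 3) → 2 H
  atom 4: C, bond orders sum to 4 (valence 4) → 0 H
  atom 5: C, bond orders sum to 3 (valence 4) → 1 H
  atom 6: C, bond orders sum to 4 (valence 4) → 0 H
  atom 7: Cl (halogen, monovalent) → 0 H
  atom 8: C, bond orders sum to 3 (valence 4) → 1 H
  atom 9: C, bond orders sum to 4 (valence 4) → 0 H
  atom 10: C, bond orders sum to 1 (valence 4) → 3 H
  atom 11: C, bond orders sum to 4 (valence 4) → 0 H
  atom 12: C, bond orders sum to 4 (valence 4) → 0 H
  atom 13: C, bond orders sum to 4 (valence 4) → 0 H
  atom 14: O, bond orders sum to 2 (valence 2) → 0 H
  atom 15: C, bond orders sum to 1 (valence 4) → 3 H
  atom 16: C, bond orders sum to 3 (valence 4) → 1 H
  atom 17: C, bond orders sum to 4 (valence 4) → 0 H
  atom 18: C, bond orders sum to 3 (valence 4) → 1 H
  atom 19: O, bond orders sum to 2 (valence 2) → 0 H
  atom 20: C, bond orders sum to 4 (valence 4) → 0 H
  atom 21: F (halogen, monovalent) → 0 H
  atom 22: C, bond orders sum to 3 (valence 4) → 1 H
Totals → C:16, H:13, Cl:1, F:1, N:1, O:3.
In Hill order: C16H13ClFNO3.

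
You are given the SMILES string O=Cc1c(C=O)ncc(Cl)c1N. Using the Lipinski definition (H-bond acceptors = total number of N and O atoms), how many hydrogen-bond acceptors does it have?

4

N atoms: 2; O atoms: 2.
Lipinski HBA = 2 + 2 = 4.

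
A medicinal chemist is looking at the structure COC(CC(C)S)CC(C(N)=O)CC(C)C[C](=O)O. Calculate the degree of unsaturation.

Molecular formula: C13H25NO4S.
DoU = (2C + 2 + N − H − X) / 2, where X is the halogen count and O/S are ignored.
    = (2·13 + 2 + 1 − 25 − 0) / 2 = 4 / 2 = 2.

2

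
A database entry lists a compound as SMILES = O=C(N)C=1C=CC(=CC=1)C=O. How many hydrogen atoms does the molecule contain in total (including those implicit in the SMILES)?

Walk through each heavy atom and fill implicit hydrogens from standard valence (C 4, N 3, O 2, S 2, halogen 1):
  atom 1: O, bond orders sum to 2 (valence 2) → 0 H
  atom 2: C, bond orders sum to 4 (valence 4) → 0 H
  atom 3: N, bond orders sum to 1 (valence 3) → 2 H
  atom 4: C, bond orders sum to 4 (valence 4) → 0 H
  atom 5: C, bond orders sum to 3 (valence 4) → 1 H
  atom 6: C, bond orders sum to 3 (valence 4) → 1 H
  atom 7: C, bond orders sum to 4 (valence 4) → 0 H
  atom 8: C, bond orders sum to 3 (valence 4) → 1 H
  atom 9: C, bond orders sum to 3 (valence 4) → 1 H
  atom 10: C, bond orders sum to 3 (valence 4) → 1 H
  atom 11: O, bond orders sum to 2 (valence 2) → 0 H
Total hydrogens: 7.

7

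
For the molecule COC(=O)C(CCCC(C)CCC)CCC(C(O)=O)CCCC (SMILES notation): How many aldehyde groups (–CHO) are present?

0

Scan the SMILES for the aldehyde motif — none present.
Groups that are present: 1 carboxylic acid, 1 ester.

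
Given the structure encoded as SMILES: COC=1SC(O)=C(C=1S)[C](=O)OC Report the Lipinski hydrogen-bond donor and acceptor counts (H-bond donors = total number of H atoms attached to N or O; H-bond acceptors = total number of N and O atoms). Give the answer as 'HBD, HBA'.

Donors: find every N or O and count the H atoms it carries.
  atom 2 (O): bond orders sum to 2 → 0 H
  atom 6 (O): bond orders sum to 1 → 1 H
  atom 11 (O): bond orders sum to 2 → 0 H
  atom 12 (O): bond orders sum to 2 → 0 H
Lipinski HBD = 1.
Acceptors: N atoms = 0, O atoms = 4 → HBA = 4.

1, 4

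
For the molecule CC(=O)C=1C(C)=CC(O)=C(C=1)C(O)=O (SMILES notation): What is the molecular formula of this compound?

Walk through each heavy atom and fill implicit hydrogens from standard valence (C 4, N 3, O 2, S 2, halogen 1):
  atom 1: C, bond orders sum to 1 (valence 4) → 3 H
  atom 2: C, bond orders sum to 4 (valence 4) → 0 H
  atom 3: O, bond orders sum to 2 (valence 2) → 0 H
  atom 4: C, bond orders sum to 4 (valence 4) → 0 H
  atom 5: C, bond orders sum to 4 (valence 4) → 0 H
  atom 6: C, bond orders sum to 1 (valence 4) → 3 H
  atom 7: C, bond orders sum to 3 (valence 4) → 1 H
  atom 8: C, bond orders sum to 4 (valence 4) → 0 H
  atom 9: O, bond orders sum to 1 (valence 2) → 1 H
  atom 10: C, bond orders sum to 4 (valence 4) → 0 H
  atom 11: C, bond orders sum to 3 (valence 4) → 1 H
  atom 12: C, bond orders sum to 4 (valence 4) → 0 H
  atom 13: O, bond orders sum to 1 (valence 2) → 1 H
  atom 14: O, bond orders sum to 2 (valence 2) → 0 H
Totals → C:10, H:10, O:4.

C10H10O4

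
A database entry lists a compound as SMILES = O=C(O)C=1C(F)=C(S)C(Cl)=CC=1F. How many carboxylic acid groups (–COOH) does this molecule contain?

1

The carboxylic acid motif appears at heavy-atom position 2 in the SMILES.
Other groups present: 1 thiol.
Carboxylic acid count: 1.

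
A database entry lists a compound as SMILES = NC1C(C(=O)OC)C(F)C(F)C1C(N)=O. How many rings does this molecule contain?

In SMILES, each pair of matching ring-closure digits denotes one ring-closing bond; the number of such bonds equals the number of independent rings.
Ring-closure bonds here: 1.

1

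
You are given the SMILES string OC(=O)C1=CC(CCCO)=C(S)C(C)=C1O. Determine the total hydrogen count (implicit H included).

14

Walk through each heavy atom and fill implicit hydrogens from standard valence (C 4, N 3, O 2, S 2, halogen 1):
  atom 1: O, bond orders sum to 1 (valence 2) → 1 H
  atom 2: C, bond orders sum to 4 (valence 4) → 0 H
  atom 3: O, bond orders sum to 2 (valence 2) → 0 H
  atom 4: C, bond orders sum to 4 (valence 4) → 0 H
  atom 5: C, bond orders sum to 3 (valence 4) → 1 H
  atom 6: C, bond orders sum to 4 (valence 4) → 0 H
  atom 7: C, bond orders sum to 2 (valence 4) → 2 H
  atom 8: C, bond orders sum to 2 (valence 4) → 2 H
  atom 9: C, bond orders sum to 2 (valence 4) → 2 H
  atom 10: O, bond orders sum to 1 (valence 2) → 1 H
  atom 11: C, bond orders sum to 4 (valence 4) → 0 H
  atom 12: S, bond orders sum to 1 (valence 2) → 1 H
  atom 13: C, bond orders sum to 4 (valence 4) → 0 H
  atom 14: C, bond orders sum to 1 (valence 4) → 3 H
  atom 15: C, bond orders sum to 4 (valence 4) → 0 H
  atom 16: O, bond orders sum to 1 (valence 2) → 1 H
Total hydrogens: 14.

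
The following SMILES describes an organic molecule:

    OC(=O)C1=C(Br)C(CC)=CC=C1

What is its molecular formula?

Walk through each heavy atom and fill implicit hydrogens from standard valence (C 4, N 3, O 2, S 2, halogen 1):
  atom 1: O, bond orders sum to 1 (valence 2) → 1 H
  atom 2: C, bond orders sum to 4 (valence 4) → 0 H
  atom 3: O, bond orders sum to 2 (valence 2) → 0 H
  atom 4: C, bond orders sum to 4 (valence 4) → 0 H
  atom 5: C, bond orders sum to 4 (valence 4) → 0 H
  atom 6: Br (halogen, monovalent) → 0 H
  atom 7: C, bond orders sum to 4 (valence 4) → 0 H
  atom 8: C, bond orders sum to 2 (valence 4) → 2 H
  atom 9: C, bond orders sum to 1 (valence 4) → 3 H
  atom 10: C, bond orders sum to 3 (valence 4) → 1 H
  atom 11: C, bond orders sum to 3 (valence 4) → 1 H
  atom 12: C, bond orders sum to 3 (valence 4) → 1 H
Totals → C:9, H:9, Br:1, O:2.
In Hill order: C9H9BrO2.

C9H9BrO2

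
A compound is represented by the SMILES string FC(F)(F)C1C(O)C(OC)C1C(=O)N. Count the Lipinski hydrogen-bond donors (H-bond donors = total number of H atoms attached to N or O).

Donors: find every N or O and count the H atoms it carries.
  atom 7 (O): bond orders sum to 1 → 1 H
  atom 9 (O): bond orders sum to 2 → 0 H
  atom 13 (O): bond orders sum to 2 → 0 H
  atom 14 (N): bond orders sum to 1 → 2 H
Lipinski HBD = 3.

3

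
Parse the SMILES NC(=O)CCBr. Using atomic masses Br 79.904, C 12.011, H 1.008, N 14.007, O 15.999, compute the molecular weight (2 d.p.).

First, the molecular formula is C3H6BrNO (counting implicit H from valence).
  Br: 1 × 79.904 = 79.904
  C: 3 × 12.011 = 36.033
  H: 6 × 1.008 = 6.048
  N: 1 × 14.007 = 14.007
  O: 1 × 15.999 = 15.999
Sum: 1×79.904 + 3×12.011 + 6×1.008 + 1×14.007 + 1×15.999 = 151.991 → 151.99 g/mol.

151.99 g/mol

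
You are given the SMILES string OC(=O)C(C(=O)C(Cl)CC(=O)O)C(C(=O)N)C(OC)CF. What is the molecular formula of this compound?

Walk through each heavy atom and fill implicit hydrogens from standard valence (C 4, N 3, O 2, S 2, halogen 1):
  atom 1: O, bond orders sum to 1 (valence 2) → 1 H
  atom 2: C, bond orders sum to 4 (valence 4) → 0 H
  atom 3: O, bond orders sum to 2 (valence 2) → 0 H
  atom 4: C, bond orders sum to 3 (valence 4) → 1 H
  atom 5: C, bond orders sum to 4 (valence 4) → 0 H
  atom 6: O, bond orders sum to 2 (valence 2) → 0 H
  atom 7: C, bond orders sum to 3 (valence 4) → 1 H
  atom 8: Cl (halogen, monovalent) → 0 H
  atom 9: C, bond orders sum to 2 (valence 4) → 2 H
  atom 10: C, bond orders sum to 4 (valence 4) → 0 H
  atom 11: O, bond orders sum to 2 (valence 2) → 0 H
  atom 12: O, bond orders sum to 1 (valence 2) → 1 H
  atom 13: C, bond orders sum to 3 (valence 4) → 1 H
  atom 14: C, bond orders sum to 4 (valence 4) → 0 H
  atom 15: O, bond orders sum to 2 (valence 2) → 0 H
  atom 16: N, bond orders sum to 1 (valence 3) → 2 H
  atom 17: C, bond orders sum to 3 (valence 4) → 1 H
  atom 18: O, bond orders sum to 2 (valence 2) → 0 H
  atom 19: C, bond orders sum to 1 (valence 4) → 3 H
  atom 20: C, bond orders sum to 2 (valence 4) → 2 H
  atom 21: F (halogen, monovalent) → 0 H
Totals → C:11, H:15, Cl:1, F:1, N:1, O:7.
In Hill order: C11H15ClFNO7.

C11H15ClFNO7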